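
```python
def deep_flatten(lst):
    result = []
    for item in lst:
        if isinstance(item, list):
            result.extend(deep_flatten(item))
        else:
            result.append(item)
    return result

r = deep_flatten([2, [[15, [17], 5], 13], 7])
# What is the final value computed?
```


deep_flatten([2, [[15, [17], 5], 13], 7])
Processing each element:
  2 is not a list -> append 2
  [[15, [17], 5], 13] is a list -> deep_flatten recursively -> [15, 17, 5, 13]
  7 is not a list -> append 7
= [2, 15, 17, 5, 13, 7]


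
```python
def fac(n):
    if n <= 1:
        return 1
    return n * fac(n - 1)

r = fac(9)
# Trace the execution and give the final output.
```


fac(9)
= 9 * fac(8)
= 9 * 8 * fac(7)
= 9 * 8 * 7 * fac(6)
= 9 * 8 * 7 * 6 * fac(5)
= 9 * 8 * 7 * 6 * 5 * fac(4)
= 9 * 8 * 7 * 6 * 5 * 4 * fac(3)
= 9 * 8 * 7 * 6 * 5 * 4 * 3 * fac(2)
= 9 * 8 * 7 * 6 * 5 * 4 * 3 * 2 * fac(1)
= 9 * 8 * 7 * 6 * 5 * 4 * 3 * 2 * 1
= 362880


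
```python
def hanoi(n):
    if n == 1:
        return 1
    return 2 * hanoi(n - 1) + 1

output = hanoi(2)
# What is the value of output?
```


hanoi(2)
= 2 * hanoi(1) + 1
Now compute bottom-up:
hanoi(1) = 1
hanoi(2) = 2 * 1 + 1 = 3
= 3


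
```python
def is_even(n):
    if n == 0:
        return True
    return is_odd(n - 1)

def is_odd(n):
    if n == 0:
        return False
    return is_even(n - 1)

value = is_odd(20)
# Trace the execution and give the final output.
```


is_odd(20)
= is_even(19)
= is_odd(18)
= is_even(17)
= is_odd(16)
= is_even(15)
= is_odd(14)
= is_even(13)
= is_odd(12)
= is_even(11)
= is_odd(10)
= is_even(9)
= is_odd(8)
= is_even(7)
= is_odd(6)
= is_even(5)
= is_odd(4)
= is_even(3)
= is_odd(2)
= is_even(1)
= is_odd(0)
n == 0: return False
= False


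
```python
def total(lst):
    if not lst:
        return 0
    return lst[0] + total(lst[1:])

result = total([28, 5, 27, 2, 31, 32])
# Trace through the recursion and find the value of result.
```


total([28, 5, 27, 2, 31, 32])
= 28 + total([5, 27, 2, 31, 32])
= 28 + 5 + total([27, 2, 31, 32])
= 28 + 5 + 27 + total([2, 31, 32])
= 28 + 5 + 27 + 2 + total([31, 32])
= 28 + 5 + 27 + 2 + 31 + total([32])
= 28 + 5 + 27 + 2 + 31 + 32 + total([])
= 28 + 5 + 27 + 2 + 31 + 32 + 0
= 125


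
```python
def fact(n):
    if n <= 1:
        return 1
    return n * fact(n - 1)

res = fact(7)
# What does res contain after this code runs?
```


fact(7)
= 7 * fact(6)
= 7 * 6 * fact(5)
= 7 * 6 * 5 * fact(4)
= 7 * 6 * 5 * 4 * fact(3)
= 7 * 6 * 5 * 4 * 3 * fact(2)
= 7 * 6 * 5 * 4 * 3 * 2 * fact(1)
= 7 * 6 * 5 * 4 * 3 * 2 * 1
= 5040


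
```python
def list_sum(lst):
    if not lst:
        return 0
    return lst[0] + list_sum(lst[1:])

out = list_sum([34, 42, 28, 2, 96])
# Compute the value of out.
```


list_sum([34, 42, 28, 2, 96])
= 34 + list_sum([42, 28, 2, 96])
= 34 + 42 + list_sum([28, 2, 96])
= 34 + 42 + 28 + list_sum([2, 96])
= 34 + 42 + 28 + 2 + list_sum([96])
= 34 + 42 + 28 + 2 + 96 + list_sum([])
= 34 + 42 + 28 + 2 + 96 + 0
= 202


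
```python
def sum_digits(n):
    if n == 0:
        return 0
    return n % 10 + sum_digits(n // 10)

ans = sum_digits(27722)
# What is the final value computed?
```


sum_digits(27722)
= 2 + sum_digits(2772)
= 2 + 2 + sum_digits(277)
= 2 + 2 + 7 + sum_digits(27)
= 2 + 2 + 7 + 7 + sum_digits(2)
= 2 + 2 + 7 + 7 + 2 + sum_digits(0)
= 2 + 2 + 7 + 7 + 2 + 0
= 20


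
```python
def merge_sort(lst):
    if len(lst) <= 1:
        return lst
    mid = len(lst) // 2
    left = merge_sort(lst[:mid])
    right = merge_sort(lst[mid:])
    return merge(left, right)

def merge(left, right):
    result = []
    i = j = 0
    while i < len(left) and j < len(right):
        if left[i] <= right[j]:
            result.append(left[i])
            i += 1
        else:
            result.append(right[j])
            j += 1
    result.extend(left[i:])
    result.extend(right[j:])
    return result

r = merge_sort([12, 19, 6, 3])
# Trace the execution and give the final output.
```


merge_sort([12, 19, 6, 3])
Split into [12, 19] and [6, 3]
Left sorted: [12, 19]
Right sorted: [3, 6]
Merge [12, 19] and [3, 6]
= [3, 6, 12, 19]


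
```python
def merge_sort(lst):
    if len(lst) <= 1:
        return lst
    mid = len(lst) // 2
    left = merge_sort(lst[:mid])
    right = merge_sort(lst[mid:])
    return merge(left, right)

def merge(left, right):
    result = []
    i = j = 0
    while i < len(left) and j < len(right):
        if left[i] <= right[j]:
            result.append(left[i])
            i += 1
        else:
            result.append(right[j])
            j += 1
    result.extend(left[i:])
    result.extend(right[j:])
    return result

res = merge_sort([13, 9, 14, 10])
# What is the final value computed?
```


merge_sort([13, 9, 14, 10])
Split into [13, 9] and [14, 10]
Left sorted: [9, 13]
Right sorted: [10, 14]
Merge [9, 13] and [10, 14]
= [9, 10, 13, 14]


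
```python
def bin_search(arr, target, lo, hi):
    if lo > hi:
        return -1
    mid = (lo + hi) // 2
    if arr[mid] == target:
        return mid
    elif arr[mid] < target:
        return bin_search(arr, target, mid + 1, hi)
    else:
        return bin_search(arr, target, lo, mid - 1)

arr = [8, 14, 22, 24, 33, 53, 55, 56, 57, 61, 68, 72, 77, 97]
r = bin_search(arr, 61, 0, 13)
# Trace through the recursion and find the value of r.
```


bin_search(arr, 61, 0, 13)
lo=0, hi=13, mid=6, arr[mid]=55
55 < 61, search right half
lo=7, hi=13, mid=10, arr[mid]=68
68 > 61, search left half
lo=7, hi=9, mid=8, arr[mid]=57
57 < 61, search right half
lo=9, hi=9, mid=9, arr[mid]=61
arr[9] == 61, found at index 9
= 9


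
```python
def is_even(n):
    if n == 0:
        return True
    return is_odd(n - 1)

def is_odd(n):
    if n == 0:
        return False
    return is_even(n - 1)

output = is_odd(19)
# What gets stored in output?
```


is_odd(19)
= is_even(18)
= is_odd(17)
= is_even(16)
= is_odd(15)
= is_even(14)
= is_odd(13)
= is_even(12)
= is_odd(11)
= is_even(10)
= is_odd(9)
= is_even(8)
= is_odd(7)
= is_even(6)
= is_odd(5)
= is_even(4)
= is_odd(3)
= is_even(2)
= is_odd(1)
= is_even(0)
n == 0: return True
= True


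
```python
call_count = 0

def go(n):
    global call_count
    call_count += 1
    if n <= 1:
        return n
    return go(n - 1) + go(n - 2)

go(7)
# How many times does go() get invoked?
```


go(7) calls go(6) and go(5); each non-base call branches into two more.
Let C(k) = total number of calls made by go(k), including the call to go(k) itself.
Base cases: C(0) = 1, C(1) = 1
Recurrence: C(k) = 1 + C(k-1) + C(k-2)
  C(2) = 1 + C(1) + C(0) = 1 + 1 + 1 = 3
  C(3) = 1 + C(2) + C(1) = 1 + 3 + 1 = 5
  C(4) = 1 + C(3) + C(2) = 1 + 5 + 3 = 9
  C(5) = 1 + C(4) + C(3) = 1 + 9 + 5 = 15
  C(6) = 1 + C(5) + C(4) = 1 + 15 + 9 = 25
  C(7) = 1 + C(6) + C(5) = 1 + 25 + 15 = 41
Total calls = C(7) = 41


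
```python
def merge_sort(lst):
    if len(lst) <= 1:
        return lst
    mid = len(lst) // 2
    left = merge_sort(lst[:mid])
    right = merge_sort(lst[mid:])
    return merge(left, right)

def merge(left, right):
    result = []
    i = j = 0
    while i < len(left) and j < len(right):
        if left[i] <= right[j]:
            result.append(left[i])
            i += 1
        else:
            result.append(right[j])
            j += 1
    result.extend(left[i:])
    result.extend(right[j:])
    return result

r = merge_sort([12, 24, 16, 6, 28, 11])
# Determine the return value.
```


merge_sort([12, 24, 16, 6, 28, 11])
Split into [12, 24, 16] and [6, 28, 11]
Left sorted: [12, 16, 24]
Right sorted: [6, 11, 28]
Merge [12, 16, 24] and [6, 11, 28]
= [6, 11, 12, 16, 24, 28]


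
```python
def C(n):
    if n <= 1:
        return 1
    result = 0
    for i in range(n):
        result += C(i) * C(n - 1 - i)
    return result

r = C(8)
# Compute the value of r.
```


C(8)
= sum of C(i) * C(8-1-i) for i in 0..7
First compute sub-values bottom-up:
  C(0) = 1, C(1) = 1
  C(2) = 1*1 + 1*1 = 2
  C(3) = 1*2 + 1*1 + 2*1 = 5
  C(4) = 1*5 + 1*2 + 2*1 + 5*1 = 14
  C(5) = 1*14 + 1*5 + 2*2 + 5*1 + 14*1 = 42
  C(6) = 1*42 + 1*14 + 2*5 + 5*2 + 14*1 + 42*1 = 132
  C(7) = 1*132 + 1*42 + 2*14 + 5*5 + 14*2 + 42*1 + 132*1 = 429
Now C(8):
  C(0)*C(7) = 1*429 = 429
  C(1)*C(6) = 1*132 = 132
  C(2)*C(5) = 2*42 = 84
  C(3)*C(4) = 5*14 = 70
  C(4)*C(3) = 14*5 = 70
  C(5)*C(2) = 42*2 = 84
  C(6)*C(1) = 132*1 = 132
  C(7)*C(0) = 429*1 = 429
= 429 + 132 + 84 + 70 + 70 + 84 + 132 + 429
= 1430


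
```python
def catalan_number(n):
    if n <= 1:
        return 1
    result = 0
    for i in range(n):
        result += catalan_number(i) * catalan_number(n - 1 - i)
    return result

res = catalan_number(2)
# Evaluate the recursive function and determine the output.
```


catalan_number(2)
= sum of catalan_number(i) * catalan_number(2-1-i) for i in 0..1
  catalan_number(0)*catalan_number(1) = 1*1 = 1
  catalan_number(1)*catalan_number(0) = 1*1 = 1
= 1 + 1
= 2


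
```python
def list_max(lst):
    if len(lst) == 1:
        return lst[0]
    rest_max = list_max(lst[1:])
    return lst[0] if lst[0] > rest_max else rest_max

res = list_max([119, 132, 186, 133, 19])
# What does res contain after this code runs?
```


list_max([119, 132, 186, 133, 19])
= compare 119 with list_max([132, 186, 133, 19])
= compare 132 with list_max([186, 133, 19])
= compare 186 with list_max([133, 19])
= compare 133 with list_max([19])
Base: list_max([19]) = 19
compare 133 with 19: max = 133
compare 186 with 133: max = 186
compare 132 with 186: max = 186
compare 119 with 186: max = 186
= 186


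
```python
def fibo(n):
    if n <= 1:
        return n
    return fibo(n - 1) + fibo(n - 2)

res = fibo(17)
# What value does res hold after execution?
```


fibo(17)
= fibo(16) + fibo(15)
= (fibo(15) + fibo(14)) + fibo(15)
Computing bottom-up: fibo(0)=0, fibo(1)=1, fibo(2)=1, fibo(3)=2, fibo(4)=3, fibo(5)=5, fibo(6)=8, fibo(7)=13, fibo(8)=21, fibo(9)=34, fibo(10)=55, fibo(11)=89, fibo(12)=144, fibo(13)=233, fibo(14)=377, fibo(15)=610, fibo(16)=987, fibo(17)=1597
= 1597


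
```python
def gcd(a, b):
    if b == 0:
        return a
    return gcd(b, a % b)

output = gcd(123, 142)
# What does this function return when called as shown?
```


gcd(123, 142)
= gcd(142, 123 % 142) = gcd(142, 123)
= gcd(123, 142 % 123) = gcd(123, 19)
= gcd(19, 123 % 19) = gcd(19, 9)
= gcd(9, 19 % 9) = gcd(9, 1)
= gcd(1, 9 % 1) = gcd(1, 0)
b == 0, return a = 1


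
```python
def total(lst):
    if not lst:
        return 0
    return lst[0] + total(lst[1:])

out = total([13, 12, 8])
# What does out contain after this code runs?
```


total([13, 12, 8])
= 13 + total([12, 8])
= 13 + 12 + total([8])
= 13 + 12 + 8 + total([])
= 13 + 12 + 8 + 0
= 33


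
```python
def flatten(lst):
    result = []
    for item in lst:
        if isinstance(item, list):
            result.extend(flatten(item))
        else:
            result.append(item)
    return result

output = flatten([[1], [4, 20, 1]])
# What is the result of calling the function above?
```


flatten([[1], [4, 20, 1]])
Processing each element:
  [1] is a list -> flatten recursively -> [1]
  [4, 20, 1] is a list -> flatten recursively -> [4, 20, 1]
= [1, 4, 20, 1]


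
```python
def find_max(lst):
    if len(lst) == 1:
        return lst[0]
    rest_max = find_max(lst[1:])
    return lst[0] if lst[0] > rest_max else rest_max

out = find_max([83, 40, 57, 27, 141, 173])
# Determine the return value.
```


find_max([83, 40, 57, 27, 141, 173])
= compare 83 with find_max([40, 57, 27, 141, 173])
= compare 40 with find_max([57, 27, 141, 173])
= compare 57 with find_max([27, 141, 173])
= compare 27 with find_max([141, 173])
= compare 141 with find_max([173])
Base: find_max([173]) = 173
compare 141 with 173: max = 173
compare 27 with 173: max = 173
compare 57 with 173: max = 173
compare 40 with 173: max = 173
compare 83 with 173: max = 173
= 173


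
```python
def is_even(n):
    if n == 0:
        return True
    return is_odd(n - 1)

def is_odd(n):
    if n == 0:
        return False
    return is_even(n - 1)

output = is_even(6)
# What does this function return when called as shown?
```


is_even(6)
= is_odd(5)
= is_even(4)
= is_odd(3)
= is_even(2)
= is_odd(1)
= is_even(0)
n == 0: return True
= True


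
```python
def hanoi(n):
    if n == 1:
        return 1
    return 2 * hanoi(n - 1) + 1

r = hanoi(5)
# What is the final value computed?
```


hanoi(5)
= 2 * hanoi(4) + 1
= 2 * (2 * hanoi(3) + 1) + 1
= 2 * (2 * (2 * hanoi(2) + 1) + 1) + 1
= 2 * (2 * (2 * (2 * hanoi(1) + 1) + 1) + 1) + 1
Now compute bottom-up:
hanoi(1) = 1
hanoi(2) = 2 * 1 + 1 = 3
hanoi(3) = 2 * 3 + 1 = 7
hanoi(4) = 2 * 7 + 1 = 15
hanoi(5) = 2 * 15 + 1 = 31
= 31


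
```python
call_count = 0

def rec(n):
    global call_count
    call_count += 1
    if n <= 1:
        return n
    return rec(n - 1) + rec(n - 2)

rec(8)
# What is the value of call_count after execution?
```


rec(8) calls rec(7) and rec(6); each non-base call branches into two more.
Let C(k) = total number of calls made by rec(k), including the call to rec(k) itself.
Base cases: C(0) = 1, C(1) = 1
Recurrence: C(k) = 1 + C(k-1) + C(k-2)
  C(2) = 1 + C(1) + C(0) = 1 + 1 + 1 = 3
  C(3) = 1 + C(2) + C(1) = 1 + 3 + 1 = 5
  C(4) = 1 + C(3) + C(2) = 1 + 5 + 3 = 9
  C(5) = 1 + C(4) + C(3) = 1 + 9 + 5 = 15
  C(6) = 1 + C(5) + C(4) = 1 + 15 + 9 = 25
  C(7) = 1 + C(6) + C(5) = 1 + 25 + 15 = 41
  C(8) = 1 + C(7) + C(6) = 1 + 41 + 25 = 67
Total calls = C(8) = 67


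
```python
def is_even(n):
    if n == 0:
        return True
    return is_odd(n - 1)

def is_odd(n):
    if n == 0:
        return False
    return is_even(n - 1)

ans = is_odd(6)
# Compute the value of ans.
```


is_odd(6)
= is_even(5)
= is_odd(4)
= is_even(3)
= is_odd(2)
= is_even(1)
= is_odd(0)
n == 0: return False
= False


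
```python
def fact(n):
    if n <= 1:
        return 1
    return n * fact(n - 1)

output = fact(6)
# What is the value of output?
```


fact(6)
= 6 * fact(5)
= 6 * 5 * fact(4)
= 6 * 5 * 4 * fact(3)
= 6 * 5 * 4 * 3 * fact(2)
= 6 * 5 * 4 * 3 * 2 * fact(1)
= 6 * 5 * 4 * 3 * 2 * 1
= 720


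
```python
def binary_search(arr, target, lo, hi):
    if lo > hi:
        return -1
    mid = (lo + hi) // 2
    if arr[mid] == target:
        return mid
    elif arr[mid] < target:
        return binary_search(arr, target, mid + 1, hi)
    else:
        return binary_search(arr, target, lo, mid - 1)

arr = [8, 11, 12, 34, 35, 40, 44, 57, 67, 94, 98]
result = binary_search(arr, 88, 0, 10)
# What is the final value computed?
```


binary_search(arr, 88, 0, 10)
lo=0, hi=10, mid=5, arr[mid]=40
40 < 88, search right half
lo=6, hi=10, mid=8, arr[mid]=67
67 < 88, search right half
lo=9, hi=10, mid=9, arr[mid]=94
94 > 88, search left half
lo > hi, target not found, return -1
= -1


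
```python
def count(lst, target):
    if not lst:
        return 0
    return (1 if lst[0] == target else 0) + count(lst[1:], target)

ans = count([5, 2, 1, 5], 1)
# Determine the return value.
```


count([5, 2, 1, 5], 1)
lst[0]=5 != 1: 0 + count([2, 1, 5], 1)
lst[0]=2 != 1: 0 + count([1, 5], 1)
lst[0]=1 == 1: 1 + count([5], 1)
lst[0]=5 != 1: 0 + count([], 1)
= 1


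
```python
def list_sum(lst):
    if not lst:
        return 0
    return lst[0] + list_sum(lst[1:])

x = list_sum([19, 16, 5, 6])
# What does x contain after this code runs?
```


list_sum([19, 16, 5, 6])
= 19 + list_sum([16, 5, 6])
= 19 + 16 + list_sum([5, 6])
= 19 + 16 + 5 + list_sum([6])
= 19 + 16 + 5 + 6 + list_sum([])
= 19 + 16 + 5 + 6 + 0
= 46


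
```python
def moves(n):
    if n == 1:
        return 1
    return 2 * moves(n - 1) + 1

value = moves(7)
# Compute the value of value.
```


moves(7)
= 2 * moves(6) + 1
= 2 * (2 * moves(5) + 1) + 1
= 2 * (2 * (2 * moves(4) + 1) + 1) + 1
= 2 * (2 * (2 * (2 * moves(3) + 1) + 1) + 1) + 1
= 2 * (2 * (2 * (2 * (2 * moves(2) + 1) + 1) + 1) + 1) + 1
= 2 * (2 * (2 * (2 * (2 * (2 * moves(1) + 1) + 1) + 1) + 1) + 1) + 1
Now compute bottom-up:
moves(1) = 1
moves(2) = 2 * 1 + 1 = 3
moves(3) = 2 * 3 + 1 = 7
moves(4) = 2 * 7 + 1 = 15
moves(5) = 2 * 15 + 1 = 31
moves(6) = 2 * 31 + 1 = 63
moves(7) = 2 * 63 + 1 = 127
= 127


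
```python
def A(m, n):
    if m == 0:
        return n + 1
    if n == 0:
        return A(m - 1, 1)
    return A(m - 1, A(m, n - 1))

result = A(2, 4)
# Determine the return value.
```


A(2, 4)
= A(1, A(2, 3))
First compute A(2, 3) = 9
= A(1, 9)
= 11


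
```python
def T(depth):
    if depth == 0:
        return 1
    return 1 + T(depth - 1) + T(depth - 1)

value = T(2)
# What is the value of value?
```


T(2)
= 1 + T(1) + T(1)
= 1 + 2 * T(1)
T(k) = 2^(k+1) - 1
T(0) = 1
T(1) = 3
T(2) = 7
T(2) = 2^3 - 1 = 7


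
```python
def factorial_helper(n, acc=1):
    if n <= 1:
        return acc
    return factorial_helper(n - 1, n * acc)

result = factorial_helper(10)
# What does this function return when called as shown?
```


factorial_helper(10, 1)
= factorial_helper(9, 10 * 1) = factorial_helper(9, 10)
= factorial_helper(8, 9 * 10) = factorial_helper(8, 90)
= factorial_helper(7, 8 * 90) = factorial_helper(7, 720)
= factorial_helper(6, 7 * 720) = factorial_helper(6, 5040)
= factorial_helper(5, 6 * 5040) = factorial_helper(5, 30240)
= factorial_helper(4, 5 * 30240) = factorial_helper(4, 151200)
= factorial_helper(3, 4 * 151200) = factorial_helper(3, 604800)
= factorial_helper(2, 3 * 604800) = factorial_helper(2, 1814400)
= factorial_helper(1, 2 * 1814400) = factorial_helper(1, 3628800)
n <= 1, return acc = 3628800


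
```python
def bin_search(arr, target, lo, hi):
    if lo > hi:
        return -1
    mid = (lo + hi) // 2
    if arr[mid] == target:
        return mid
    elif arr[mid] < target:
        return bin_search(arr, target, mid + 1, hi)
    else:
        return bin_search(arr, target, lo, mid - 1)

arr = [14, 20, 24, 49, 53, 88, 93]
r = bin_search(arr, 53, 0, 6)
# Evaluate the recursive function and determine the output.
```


bin_search(arr, 53, 0, 6)
lo=0, hi=6, mid=3, arr[mid]=49
49 < 53, search right half
lo=4, hi=6, mid=5, arr[mid]=88
88 > 53, search left half
lo=4, hi=4, mid=4, arr[mid]=53
arr[4] == 53, found at index 4
= 4


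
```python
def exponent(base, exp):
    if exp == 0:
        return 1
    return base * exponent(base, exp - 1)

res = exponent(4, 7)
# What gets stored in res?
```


exponent(4, 7)
= 4 * exponent(4, 6)
= 4 * 4 * exponent(4, 5)
= 4 * 4 * 4 * exponent(4, 4)
= 4 * 4 * 4 * 4 * exponent(4, 3)
= 4 * 4 * 4 * 4 * 4 * exponent(4, 2)
= 4 * 4 * 4 * 4 * 4 * 4 * exponent(4, 1)
= 4 * 4 * 4 * 4 * 4 * 4 * 4 * exponent(4, 0)
= 4 * 4 * 4 * 4 * 4 * 4 * 4 * 1
= 16384


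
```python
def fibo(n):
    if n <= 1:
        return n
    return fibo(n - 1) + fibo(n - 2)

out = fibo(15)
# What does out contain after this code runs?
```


fibo(15)
= fibo(14) + fibo(13)
= (fibo(13) + fibo(12)) + fibo(13)
Computing bottom-up: fibo(0)=0, fibo(1)=1, fibo(2)=1, fibo(3)=2, fibo(4)=3, fibo(5)=5, fibo(6)=8, fibo(7)=13, fibo(8)=21, fibo(9)=34, fibo(10)=55, fibo(11)=89, fibo(12)=144, fibo(13)=233, fibo(14)=377, fibo(15)=610
= 610


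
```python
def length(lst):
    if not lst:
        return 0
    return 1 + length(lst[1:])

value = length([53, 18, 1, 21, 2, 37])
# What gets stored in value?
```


length([53, 18, 1, 21, 2, 37])
= 1 + length([18, 1, 21, 2, 37])
= 1 + 1 + length([1, 21, 2, 37])
= 1 + 1 + 1 + length([21, 2, 37])
= 1 + 1 + 1 + 1 + length([2, 37])
= 1 + 1 + 1 + 1 + 1 + length([37])
= 1 + 1 + 1 + 1 + 1 + 1 + length([])
= 1 + 1 + 1 + 1 + 1 + 1 + 0
= 6


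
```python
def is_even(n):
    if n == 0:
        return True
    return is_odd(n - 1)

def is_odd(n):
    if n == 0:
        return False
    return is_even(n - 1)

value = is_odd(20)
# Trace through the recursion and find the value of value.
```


is_odd(20)
= is_even(19)
= is_odd(18)
= is_even(17)
= is_odd(16)
= is_even(15)
= is_odd(14)
= is_even(13)
= is_odd(12)
= is_even(11)
= is_odd(10)
= is_even(9)
= is_odd(8)
= is_even(7)
= is_odd(6)
= is_even(5)
= is_odd(4)
= is_even(3)
= is_odd(2)
= is_even(1)
= is_odd(0)
n == 0: return False
= False


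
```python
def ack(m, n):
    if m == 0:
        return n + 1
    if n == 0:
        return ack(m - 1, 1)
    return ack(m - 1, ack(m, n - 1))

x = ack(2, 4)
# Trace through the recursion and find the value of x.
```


ack(2, 4)
= ack(1, ack(2, 3))
First compute ack(2, 3) = 9
= ack(1, 9)
= 11


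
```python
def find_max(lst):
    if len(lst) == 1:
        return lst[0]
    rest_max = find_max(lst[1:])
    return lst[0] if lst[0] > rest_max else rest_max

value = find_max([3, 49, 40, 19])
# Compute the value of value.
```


find_max([3, 49, 40, 19])
= compare 3 with find_max([49, 40, 19])
= compare 49 with find_max([40, 19])
= compare 40 with find_max([19])
Base: find_max([19]) = 19
compare 40 with 19: max = 40
compare 49 with 40: max = 49
compare 3 with 49: max = 49
= 49


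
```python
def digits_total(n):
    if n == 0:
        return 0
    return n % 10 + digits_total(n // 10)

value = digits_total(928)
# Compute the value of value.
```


digits_total(928)
= 8 + digits_total(92)
= 8 + 2 + digits_total(9)
= 8 + 2 + 9 + digits_total(0)
= 8 + 2 + 9 + 0
= 19


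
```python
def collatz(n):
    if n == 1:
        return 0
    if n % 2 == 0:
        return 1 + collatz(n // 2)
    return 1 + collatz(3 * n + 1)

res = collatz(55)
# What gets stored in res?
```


collatz(55)
55 is odd -> 3*55+1 = 166 -> collatz(166)
166 is even -> collatz(83)
83 is odd -> 3*83+1 = 250 -> collatz(250)
250 is even -> collatz(125)
125 is odd -> 3*125+1 = 376 -> collatz(376)
376 is even -> collatz(188)
188 is even -> collatz(94)
94 is even -> collatz(47)
47 is odd -> 3*47+1 = 142 -> collatz(142)
142 is even -> collatz(71)
71 is odd -> 3*71+1 = 214 -> collatz(214)
214 is even -> collatz(107)
107 is odd -> 3*107+1 = 322 -> collatz(322)
322 is even -> collatz(161)
161 is odd -> 3*161+1 = 484 -> collatz(484)
484 is even -> collatz(242)
242 is even -> collatz(121)
121 is odd -> 3*121+1 = 364 -> collatz(364)
364 is even -> collatz(182)
182 is even -> collatz(91)
91 is odd -> 3*91+1 = 274 -> collatz(274)
274 is even -> collatz(137)
137 is odd -> 3*137+1 = 412 -> collatz(412)
412 is even -> collatz(206)
206 is even -> collatz(103)
103 is odd -> 3*103+1 = 310 -> collatz(310)
310 is even -> collatz(155)
155 is odd -> 3*155+1 = 466 -> collatz(466)
466 is even -> collatz(233)
233 is odd -> 3*233+1 = 700 -> collatz(700)
700 is even -> collatz(350)
350 is even -> collatz(175)
175 is odd -> 3*175+1 = 526 -> collatz(526)
526 is even -> collatz(263)
263 is odd -> 3*263+1 = 790 -> collatz(790)
790 is even -> collatz(395)
395 is odd -> 3*395+1 = 1186 -> collatz(1186)
1186 is even -> collatz(593)
593 is odd -> 3*593+1 = 1780 -> collatz(1780)
1780 is even -> collatz(890)
890 is even -> collatz(445)
445 is odd -> 3*445+1 = 1336 -> collatz(1336)
1336 is even -> collatz(668)
668 is even -> collatz(334)
334 is even -> collatz(167)
167 is odd -> 3*167+1 = 502 -> collatz(502)
502 is even -> collatz(251)
251 is odd -> 3*251+1 = 754 -> collatz(754)
754 is even -> collatz(377)
377 is odd -> 3*377+1 = 1132 -> collatz(1132)
1132 is even -> collatz(566)
566 is even -> collatz(283)
283 is odd -> 3*283+1 = 850 -> collatz(850)
850 is even -> collatz(425)
425 is odd -> 3*425+1 = 1276 -> collatz(1276)
1276 is even -> collatz(638)
638 is even -> collatz(319)
319 is odd -> 3*319+1 = 958 -> collatz(958)
958 is even -> collatz(479)
479 is odd -> 3*479+1 = 1438 -> collatz(1438)
1438 is even -> collatz(719)
719 is odd -> 3*719+1 = 2158 -> collatz(2158)
2158 is even -> collatz(1079)
1079 is odd -> 3*1079+1 = 3238 -> collatz(3238)
3238 is even -> collatz(1619)
1619 is odd -> 3*1619+1 = 4858 -> collatz(4858)
4858 is even -> collatz(2429)
2429 is odd -> 3*2429+1 = 7288 -> collatz(7288)
7288 is even -> collatz(3644)
3644 is even -> collatz(1822)
1822 is even -> collatz(911)
911 is odd -> 3*911+1 = 2734 -> collatz(2734)
2734 is even -> collatz(1367)
1367 is odd -> 3*1367+1 = 4102 -> collatz(4102)
4102 is even -> collatz(2051)
2051 is odd -> 3*2051+1 = 6154 -> collatz(6154)
6154 is even -> collatz(3077)
3077 is odd -> 3*3077+1 = 9232 -> collatz(9232)
9232 is even -> collatz(4616)
4616 is even -> collatz(2308)
2308 is even -> collatz(1154)
1154 is even -> collatz(577)
577 is odd -> 3*577+1 = 1732 -> collatz(1732)
1732 is even -> collatz(866)
866 is even -> collatz(433)
433 is odd -> 3*433+1 = 1300 -> collatz(1300)
1300 is even -> collatz(650)
650 is even -> collatz(325)
325 is odd -> 3*325+1 = 976 -> collatz(976)
976 is even -> collatz(488)
488 is even -> collatz(244)
244 is even -> collatz(122)
122 is even -> collatz(61)
61 is odd -> 3*61+1 = 184 -> collatz(184)
184 is even -> collatz(92)
92 is even -> collatz(46)
46 is even -> collatz(23)
23 is odd -> 3*23+1 = 70 -> collatz(70)
70 is even -> collatz(35)
35 is odd -> 3*35+1 = 106 -> collatz(106)
106 is even -> collatz(53)
53 is odd -> 3*53+1 = 160 -> collatz(160)
160 is even -> collatz(80)
80 is even -> collatz(40)
40 is even -> collatz(20)
20 is even -> collatz(10)
10 is even -> collatz(5)
5 is odd -> 3*5+1 = 16 -> collatz(16)
16 is even -> collatz(8)
8 is even -> collatz(4)
4 is even -> collatz(2)
2 is even -> collatz(1)
Reached 1 after 112 steps
= 112


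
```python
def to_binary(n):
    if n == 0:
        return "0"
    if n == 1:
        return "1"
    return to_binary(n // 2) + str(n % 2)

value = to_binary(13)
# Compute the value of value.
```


to_binary(13)
= to_binary(6) + "1"
= to_binary(3) + "0" + "1"
= to_binary(1) + "1" + "0" + "1"
= "1" + "1" + "0" + "1"
= "1101"


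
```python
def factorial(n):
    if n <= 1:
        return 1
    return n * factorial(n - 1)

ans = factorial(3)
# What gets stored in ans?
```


factorial(3)
= 3 * factorial(2)
= 3 * 2 * factorial(1)
= 3 * 2 * 1
= 6


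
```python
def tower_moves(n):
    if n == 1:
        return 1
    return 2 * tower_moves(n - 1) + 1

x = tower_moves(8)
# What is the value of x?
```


tower_moves(8)
= 2 * tower_moves(7) + 1
= 2 * (2 * tower_moves(6) + 1) + 1
= 2 * (2 * (2 * tower_moves(5) + 1) + 1) + 1
= 2 * (2 * (2 * (2 * tower_moves(4) + 1) + 1) + 1) + 1
= 2 * (2 * (2 * (2 * (2 * tower_moves(3) + 1) + 1) + 1) + 1) + 1
= 2 * (2 * (2 * (2 * (2 * (2 * tower_moves(2) + 1) + 1) + 1) + 1) + 1) + 1
= 2 * (2 * (2 * (2 * (2 * (2 * (2 * tower_moves(1) + 1) + 1) + 1) + 1) + 1) + 1) + 1
Now compute bottom-up:
tower_moves(1) = 1
tower_moves(2) = 2 * 1 + 1 = 3
tower_moves(3) = 2 * 3 + 1 = 7
tower_moves(4) = 2 * 7 + 1 = 15
tower_moves(5) = 2 * 15 + 1 = 31
tower_moves(6) = 2 * 31 + 1 = 63
tower_moves(7) = 2 * 63 + 1 = 127
tower_moves(8) = 2 * 127 + 1 = 255
= 255


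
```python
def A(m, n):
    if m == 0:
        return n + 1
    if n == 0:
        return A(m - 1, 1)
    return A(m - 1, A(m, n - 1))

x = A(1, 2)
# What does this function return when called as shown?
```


A(1, 2)
= A(0, A(1, 1))
First compute A(1, 1) = 3
= A(0, 3)
= 4


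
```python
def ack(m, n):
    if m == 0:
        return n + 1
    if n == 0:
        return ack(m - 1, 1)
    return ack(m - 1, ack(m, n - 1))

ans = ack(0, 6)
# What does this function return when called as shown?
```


ack(0, 6)
m == 0: return 6 + 1 = 7
= 7


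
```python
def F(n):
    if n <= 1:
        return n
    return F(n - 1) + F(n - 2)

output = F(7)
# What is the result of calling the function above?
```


F(7)
= F(6) + F(5)
= (F(5) + F(4)) + F(5)
Computing bottom-up: F(0)=0, F(1)=1, F(2)=1, F(3)=2, F(4)=3, F(5)=5, F(6)=8, F(7)=13
= 13


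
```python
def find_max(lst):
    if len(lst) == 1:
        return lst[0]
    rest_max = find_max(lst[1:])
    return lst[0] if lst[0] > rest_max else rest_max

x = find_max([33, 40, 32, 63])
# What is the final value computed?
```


find_max([33, 40, 32, 63])
= compare 33 with find_max([40, 32, 63])
= compare 40 with find_max([32, 63])
= compare 32 with find_max([63])
Base: find_max([63]) = 63
compare 32 with 63: max = 63
compare 40 with 63: max = 63
compare 33 with 63: max = 63
= 63


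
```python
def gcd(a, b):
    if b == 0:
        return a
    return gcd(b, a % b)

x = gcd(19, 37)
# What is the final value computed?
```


gcd(19, 37)
= gcd(37, 19 % 37) = gcd(37, 19)
= gcd(19, 37 % 19) = gcd(19, 18)
= gcd(18, 19 % 18) = gcd(18, 1)
= gcd(1, 18 % 1) = gcd(1, 0)
b == 0, return a = 1


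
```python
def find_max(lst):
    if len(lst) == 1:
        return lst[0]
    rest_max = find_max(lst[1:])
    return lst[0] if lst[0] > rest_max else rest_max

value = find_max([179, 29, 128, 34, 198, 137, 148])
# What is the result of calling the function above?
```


find_max([179, 29, 128, 34, 198, 137, 148])
= compare 179 with find_max([29, 128, 34, 198, 137, 148])
= compare 29 with find_max([128, 34, 198, 137, 148])
= compare 128 with find_max([34, 198, 137, 148])
= compare 34 with find_max([198, 137, 148])
= compare 198 with find_max([137, 148])
= compare 137 with find_max([148])
Base: find_max([148]) = 148
compare 137 with 148: max = 148
compare 198 with 148: max = 198
compare 34 with 198: max = 198
compare 128 with 198: max = 198
compare 29 with 198: max = 198
compare 179 with 198: max = 198
= 198


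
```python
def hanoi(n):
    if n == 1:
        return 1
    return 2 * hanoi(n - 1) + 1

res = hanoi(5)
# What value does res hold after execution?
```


hanoi(5)
= 2 * hanoi(4) + 1
= 2 * (2 * hanoi(3) + 1) + 1
= 2 * (2 * (2 * hanoi(2) + 1) + 1) + 1
= 2 * (2 * (2 * (2 * hanoi(1) + 1) + 1) + 1) + 1
Now compute bottom-up:
hanoi(1) = 1
hanoi(2) = 2 * 1 + 1 = 3
hanoi(3) = 2 * 3 + 1 = 7
hanoi(4) = 2 * 7 + 1 = 15
hanoi(5) = 2 * 15 + 1 = 31
= 31


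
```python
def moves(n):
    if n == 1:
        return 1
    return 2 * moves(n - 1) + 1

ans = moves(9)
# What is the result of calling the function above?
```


moves(9)
= 2 * moves(8) + 1
= 2 * (2 * moves(7) + 1) + 1
= 2 * (2 * (2 * moves(6) + 1) + 1) + 1
= 2 * (2 * (2 * (2 * moves(5) + 1) + 1) + 1) + 1
= 2 * (2 * (2 * (2 * (2 * moves(4) + 1) + 1) + 1) + 1) + 1
= 2 * (2 * (2 * (2 * (2 * (2 * moves(3) + 1) + 1) + 1) + 1) + 1) + 1
= 2 * (2 * (2 * (2 * (2 * (2 * (2 * moves(2) + 1) + 1) + 1) + 1) + 1) + 1) + 1
= 2 * (2 * (2 * (2 * (2 * (2 * (2 * (2 * moves(1) + 1) + 1) + 1) + 1) + 1) + 1) + 1) + 1
Now compute bottom-up:
moves(1) = 1
moves(2) = 2 * 1 + 1 = 3
moves(3) = 2 * 3 + 1 = 7
moves(4) = 2 * 7 + 1 = 15
moves(5) = 2 * 15 + 1 = 31
moves(6) = 2 * 31 + 1 = 63
moves(7) = 2 * 63 + 1 = 127
moves(8) = 2 * 127 + 1 = 255
moves(9) = 2 * 255 + 1 = 511
= 511


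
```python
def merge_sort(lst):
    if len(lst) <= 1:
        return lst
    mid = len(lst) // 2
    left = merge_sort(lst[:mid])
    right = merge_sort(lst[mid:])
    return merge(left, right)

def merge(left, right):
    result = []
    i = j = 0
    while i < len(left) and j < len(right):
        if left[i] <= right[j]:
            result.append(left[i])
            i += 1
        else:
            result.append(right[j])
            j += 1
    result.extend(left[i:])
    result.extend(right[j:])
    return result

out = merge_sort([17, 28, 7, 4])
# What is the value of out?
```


merge_sort([17, 28, 7, 4])
Split into [17, 28] and [7, 4]
Left sorted: [17, 28]
Right sorted: [4, 7]
Merge [17, 28] and [4, 7]
= [4, 7, 17, 28]


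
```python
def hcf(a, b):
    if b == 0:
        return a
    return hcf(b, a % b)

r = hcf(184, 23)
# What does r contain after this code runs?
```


hcf(184, 23)
= hcf(23, 184 % 23) = hcf(23, 0)
b == 0, return a = 23


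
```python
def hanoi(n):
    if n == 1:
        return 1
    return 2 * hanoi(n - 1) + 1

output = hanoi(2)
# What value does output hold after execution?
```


hanoi(2)
= 2 * hanoi(1) + 1
Now compute bottom-up:
hanoi(1) = 1
hanoi(2) = 2 * 1 + 1 = 3
= 3


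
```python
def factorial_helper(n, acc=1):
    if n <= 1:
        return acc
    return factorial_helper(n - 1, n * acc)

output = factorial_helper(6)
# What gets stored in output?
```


factorial_helper(6, 1)
= factorial_helper(5, 6 * 1) = factorial_helper(5, 6)
= factorial_helper(4, 5 * 6) = factorial_helper(4, 30)
= factorial_helper(3, 4 * 30) = factorial_helper(3, 120)
= factorial_helper(2, 3 * 120) = factorial_helper(2, 360)
= factorial_helper(1, 2 * 360) = factorial_helper(1, 720)
n <= 1, return acc = 720


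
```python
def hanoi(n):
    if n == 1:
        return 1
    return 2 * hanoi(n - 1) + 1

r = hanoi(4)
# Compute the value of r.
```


hanoi(4)
= 2 * hanoi(3) + 1
= 2 * (2 * hanoi(2) + 1) + 1
= 2 * (2 * (2 * hanoi(1) + 1) + 1) + 1
Now compute bottom-up:
hanoi(1) = 1
hanoi(2) = 2 * 1 + 1 = 3
hanoi(3) = 2 * 3 + 1 = 7
hanoi(4) = 2 * 7 + 1 = 15
= 15


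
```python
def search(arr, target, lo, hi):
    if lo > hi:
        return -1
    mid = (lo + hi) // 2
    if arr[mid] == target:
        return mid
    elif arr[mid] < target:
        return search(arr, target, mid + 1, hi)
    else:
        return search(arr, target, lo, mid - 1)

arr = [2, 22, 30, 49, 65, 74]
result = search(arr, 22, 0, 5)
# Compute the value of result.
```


search(arr, 22, 0, 5)
lo=0, hi=5, mid=2, arr[mid]=30
30 > 22, search left half
lo=0, hi=1, mid=0, arr[mid]=2
2 < 22, search right half
lo=1, hi=1, mid=1, arr[mid]=22
arr[1] == 22, found at index 1
= 1


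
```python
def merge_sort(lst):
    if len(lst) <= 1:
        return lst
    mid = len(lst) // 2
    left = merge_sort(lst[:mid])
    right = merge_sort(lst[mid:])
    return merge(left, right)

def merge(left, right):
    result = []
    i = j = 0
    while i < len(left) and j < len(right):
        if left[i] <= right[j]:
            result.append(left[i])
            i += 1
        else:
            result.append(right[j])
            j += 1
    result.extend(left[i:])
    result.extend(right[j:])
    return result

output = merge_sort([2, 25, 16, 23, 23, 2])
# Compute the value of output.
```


merge_sort([2, 25, 16, 23, 23, 2])
Split into [2, 25, 16] and [23, 23, 2]
Left sorted: [2, 16, 25]
Right sorted: [2, 23, 23]
Merge [2, 16, 25] and [2, 23, 23]
= [2, 2, 16, 23, 23, 25]


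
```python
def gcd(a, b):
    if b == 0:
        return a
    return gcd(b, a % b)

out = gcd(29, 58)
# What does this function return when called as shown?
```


gcd(29, 58)
= gcd(58, 29 % 58) = gcd(58, 29)
= gcd(29, 58 % 29) = gcd(29, 0)
b == 0, return a = 29


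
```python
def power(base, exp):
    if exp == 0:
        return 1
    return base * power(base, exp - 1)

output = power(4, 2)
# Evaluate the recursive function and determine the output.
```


power(4, 2)
= 4 * power(4, 1)
= 4 * 4 * power(4, 0)
= 4 * 4 * 1
= 16


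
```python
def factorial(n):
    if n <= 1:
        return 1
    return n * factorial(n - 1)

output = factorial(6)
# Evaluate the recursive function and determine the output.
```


factorial(6)
= 6 * factorial(5)
= 6 * 5 * factorial(4)
= 6 * 5 * 4 * factorial(3)
= 6 * 5 * 4 * 3 * factorial(2)
= 6 * 5 * 4 * 3 * 2 * factorial(1)
= 6 * 5 * 4 * 3 * 2 * 1
= 720


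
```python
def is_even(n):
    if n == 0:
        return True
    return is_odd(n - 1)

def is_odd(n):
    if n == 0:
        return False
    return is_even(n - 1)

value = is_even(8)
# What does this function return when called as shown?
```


is_even(8)
= is_odd(7)
= is_even(6)
= is_odd(5)
= is_even(4)
= is_odd(3)
= is_even(2)
= is_odd(1)
= is_even(0)
n == 0: return True
= True


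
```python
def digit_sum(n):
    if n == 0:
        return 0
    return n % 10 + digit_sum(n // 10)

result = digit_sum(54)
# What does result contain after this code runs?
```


digit_sum(54)
= 4 + digit_sum(5)
= 4 + 5 + digit_sum(0)
= 4 + 5 + 0
= 9


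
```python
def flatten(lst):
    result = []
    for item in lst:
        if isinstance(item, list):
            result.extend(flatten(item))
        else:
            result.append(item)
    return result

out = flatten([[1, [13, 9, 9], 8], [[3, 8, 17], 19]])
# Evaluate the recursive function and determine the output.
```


flatten([[1, [13, 9, 9], 8], [[3, 8, 17], 19]])
Processing each element:
  [1, [13, 9, 9], 8] is a list -> flatten recursively -> [1, 13, 9, 9, 8]
  [[3, 8, 17], 19] is a list -> flatten recursively -> [3, 8, 17, 19]
= [1, 13, 9, 9, 8, 3, 8, 17, 19]


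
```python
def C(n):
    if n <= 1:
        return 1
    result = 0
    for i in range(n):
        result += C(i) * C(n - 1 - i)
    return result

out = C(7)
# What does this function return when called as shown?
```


C(7)
= sum of C(i) * C(7-1-i) for i in 0..6
First compute sub-values bottom-up:
  C(0) = 1, C(1) = 1
  C(2) = 1*1 + 1*1 = 2
  C(3) = 1*2 + 1*1 + 2*1 = 5
  C(4) = 1*5 + 1*2 + 2*1 + 5*1 = 14
  C(5) = 1*14 + 1*5 + 2*2 + 5*1 + 14*1 = 42
  C(6) = 1*42 + 1*14 + 2*5 + 5*2 + 14*1 + 42*1 = 132
Now C(7):
  C(0)*C(6) = 1*132 = 132
  C(1)*C(5) = 1*42 = 42
  C(2)*C(4) = 2*14 = 28
  C(3)*C(3) = 5*5 = 25
  C(4)*C(2) = 14*2 = 28
  C(5)*C(1) = 42*1 = 42
  C(6)*C(0) = 132*1 = 132
= 132 + 42 + 28 + 25 + 28 + 42 + 132
= 429


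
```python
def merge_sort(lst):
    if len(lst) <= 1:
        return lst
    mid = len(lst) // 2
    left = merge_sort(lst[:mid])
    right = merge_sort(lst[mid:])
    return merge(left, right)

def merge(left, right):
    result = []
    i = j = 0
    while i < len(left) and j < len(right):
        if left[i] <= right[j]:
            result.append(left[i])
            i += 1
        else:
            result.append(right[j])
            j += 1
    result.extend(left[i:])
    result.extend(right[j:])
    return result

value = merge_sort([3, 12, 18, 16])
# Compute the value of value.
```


merge_sort([3, 12, 18, 16])
Split into [3, 12] and [18, 16]
Left sorted: [3, 12]
Right sorted: [16, 18]
Merge [3, 12] and [16, 18]
= [3, 12, 16, 18]


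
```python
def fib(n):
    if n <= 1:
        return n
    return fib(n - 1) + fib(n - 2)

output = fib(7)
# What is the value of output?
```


fib(7)
= fib(6) + fib(5)
= (fib(5) + fib(4)) + fib(5)
Computing bottom-up: fib(0)=0, fib(1)=1, fib(2)=1, fib(3)=2, fib(4)=3, fib(5)=5, fib(6)=8, fib(7)=13
= 13


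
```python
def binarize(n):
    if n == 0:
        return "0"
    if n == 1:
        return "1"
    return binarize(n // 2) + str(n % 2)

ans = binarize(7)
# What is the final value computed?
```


binarize(7)
= binarize(3) + "1"
= binarize(1) + "1" + "1"
= "1" + "1" + "1"
= "111"


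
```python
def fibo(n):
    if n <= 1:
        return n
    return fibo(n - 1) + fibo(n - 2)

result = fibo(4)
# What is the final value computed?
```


fibo(4)
= fibo(3) + fibo(2)
= (fibo(2) + fibo(1)) + fibo(2)
Computing bottom-up: fibo(0)=0, fibo(1)=1, fibo(2)=1, fibo(3)=2, fibo(4)=3
= 3


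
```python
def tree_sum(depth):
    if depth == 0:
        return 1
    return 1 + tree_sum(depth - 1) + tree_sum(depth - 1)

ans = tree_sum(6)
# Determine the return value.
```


tree_sum(6)
= 1 + tree_sum(5) + tree_sum(5)
= 1 + 2 * tree_sum(5)
tree_sum(k) = 2^(k+1) - 1
tree_sum(0) = 1
tree_sum(1) = 3
tree_sum(2) = 7
tree_sum(3) = 15
tree_sum(4) = 31
tree_sum(6) = 2^7 - 1 = 127


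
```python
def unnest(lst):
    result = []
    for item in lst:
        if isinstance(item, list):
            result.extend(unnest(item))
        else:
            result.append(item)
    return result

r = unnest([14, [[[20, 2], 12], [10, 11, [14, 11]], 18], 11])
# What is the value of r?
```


unnest([14, [[[20, 2], 12], [10, 11, [14, 11]], 18], 11])
Processing each element:
  14 is not a list -> append 14
  [[[20, 2], 12], [10, 11, [14, 11]], 18] is a list -> unnest recursively -> [20, 2, 12, 10, 11, 14, 11, 18]
  11 is not a list -> append 11
= [14, 20, 2, 12, 10, 11, 14, 11, 18, 11]


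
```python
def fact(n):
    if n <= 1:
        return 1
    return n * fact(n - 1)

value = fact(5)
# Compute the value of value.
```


fact(5)
= 5 * fact(4)
= 5 * 4 * fact(3)
= 5 * 4 * 3 * fact(2)
= 5 * 4 * 3 * 2 * fact(1)
= 5 * 4 * 3 * 2 * 1
= 120


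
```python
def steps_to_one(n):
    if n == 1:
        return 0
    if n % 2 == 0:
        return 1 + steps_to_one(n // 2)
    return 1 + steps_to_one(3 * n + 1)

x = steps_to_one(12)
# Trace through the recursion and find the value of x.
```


steps_to_one(12)
12 is even -> steps_to_one(6)
6 is even -> steps_to_one(3)
3 is odd -> 3*3+1 = 10 -> steps_to_one(10)
10 is even -> steps_to_one(5)
5 is odd -> 3*5+1 = 16 -> steps_to_one(16)
16 is even -> steps_to_one(8)
8 is even -> steps_to_one(4)
4 is even -> steps_to_one(2)
2 is even -> steps_to_one(1)
Reached 1 after 9 steps
= 9
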